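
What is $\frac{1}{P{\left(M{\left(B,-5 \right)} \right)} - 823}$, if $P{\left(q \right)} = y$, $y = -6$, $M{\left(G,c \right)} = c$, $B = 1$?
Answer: $- \frac{1}{829} \approx -0.0012063$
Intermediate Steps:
$P{\left(q \right)} = -6$
$\frac{1}{P{\left(M{\left(B,-5 \right)} \right)} - 823} = \frac{1}{-6 - 823} = \frac{1}{-829} = - \frac{1}{829}$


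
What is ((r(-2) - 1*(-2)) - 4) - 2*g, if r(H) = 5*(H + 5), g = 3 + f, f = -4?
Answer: 15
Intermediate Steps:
g = -1 (g = 3 - 4 = -1)
r(H) = 25 + 5*H (r(H) = 5*(5 + H) = 25 + 5*H)
((r(-2) - 1*(-2)) - 4) - 2*g = (((25 + 5*(-2)) - 1*(-2)) - 4) - 2*(-1) = (((25 - 10) + 2) - 4) + 2 = ((15 + 2) - 4) + 2 = (17 - 4) + 2 = 13 + 2 = 15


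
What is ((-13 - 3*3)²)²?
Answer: 234256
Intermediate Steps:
((-13 - 3*3)²)² = ((-13 - 9)²)² = ((-22)²)² = 484² = 234256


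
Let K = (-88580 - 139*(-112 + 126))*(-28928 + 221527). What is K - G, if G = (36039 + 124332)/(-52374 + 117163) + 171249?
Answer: -1129621374219218/64789 ≈ -1.7435e+10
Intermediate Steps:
G = 11095211832/64789 (G = 160371/64789 + 171249 = 11095211832/64789 ≈ 1.7125e+5)
K = -17435217074 (K = (-88580 - 139*14)*192599 = (-88580 - 1946)*192599 = -90526*192599 = -17435217074)
K - G = -17435217074 - 1*11095211832/64789 = -17435217074 - 11095211832/64789 = -1129621374219218/64789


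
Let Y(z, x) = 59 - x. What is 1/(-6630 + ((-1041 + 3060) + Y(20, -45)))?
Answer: -1/4507 ≈ -0.00022188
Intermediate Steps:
1/(-6630 + ((-1041 + 3060) + Y(20, -45))) = 1/(-6630 + ((-1041 + 3060) + (59 - 1*(-45)))) = 1/(-6630 + (2019 + (59 + 45))) = 1/(-6630 + (2019 + 104)) = 1/(-6630 + 2123) = 1/(-4507) = -1/4507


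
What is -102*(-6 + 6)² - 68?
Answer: -68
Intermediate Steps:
-102*(-6 + 6)² - 68 = -102*0² - 68 = -102*0 - 68 = 0 - 68 = -68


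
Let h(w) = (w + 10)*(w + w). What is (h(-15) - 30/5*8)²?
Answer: 10404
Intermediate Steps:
h(w) = 2*w*(10 + w) (h(w) = (10 + w)*(2*w) = 2*w*(10 + w))
(h(-15) - 30/5*8)² = (2*(-15)*(10 - 15) - 30/5*8)² = (2*(-15)*(-5) - 30/5*8)² = (150 - 5*6/5*8)² = (150 - 6*8)² = (150 - 48)² = 102² = 10404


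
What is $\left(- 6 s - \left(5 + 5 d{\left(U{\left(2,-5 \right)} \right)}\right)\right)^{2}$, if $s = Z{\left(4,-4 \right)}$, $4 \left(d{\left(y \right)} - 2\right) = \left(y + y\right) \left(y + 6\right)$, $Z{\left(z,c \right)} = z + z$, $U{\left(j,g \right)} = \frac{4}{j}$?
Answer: $10609$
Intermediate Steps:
$Z{\left(z,c \right)} = 2 z$
$d{\left(y \right)} = 2 + \frac{y \left(6 + y\right)}{2}$ ($d{\left(y \right)} = 2 + \frac{\left(y + y\right) \left(y + 6\right)}{4} = 2 + \frac{2 y \left(6 + y\right)}{4} = 2 + \frac{y \left(6 + y\right)}{2}$)
$s = 8$ ($s = 2 \cdot 4 = 8$)
$\left(- 6 s - \left(5 + 5 d{\left(U{\left(2,-5 \right)} \right)}\right)\right)^{2} = \left(\left(-6\right) 8 - \left(5 + 5 \left(2 + \frac{\left(\frac{4}{2}\right)^{2}}{2} + 3 \cdot \frac{4}{2}\right)\right)\right)^{2} = \left(-48 - \left(5 + 5 \left(2 + \frac{\left(4 \cdot \frac{1}{2}\right)^{2}}{2} + 3 \cdot 4 \cdot \frac{1}{2}\right)\right)\right)^{2} = \left(-48 - \left(5 + 5 \left(2 + \frac{2^{2}}{2} + 3 \cdot 2\right)\right)\right)^{2} = \left(-48 - \left(5 + 5 \left(2 + \frac{1}{2} \cdot 4 + 6\right)\right)\right)^{2} = \left(-48 - \left(5 + 5 \left(2 + 2 + 6\right)\right)\right)^{2} = \left(-48 - 55\right)^{2} = \left(-103\right)^{2} = 10609$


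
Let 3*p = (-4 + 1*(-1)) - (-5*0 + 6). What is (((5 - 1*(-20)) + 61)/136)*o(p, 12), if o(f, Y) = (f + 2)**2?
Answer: 1075/612 ≈ 1.7565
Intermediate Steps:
p = -11/3 (p = ((-4 + 1*(-1)) - (-5*0 + 6))/3 = ((-4 - 1) - (0 + 6))/3 = (-5 - 1*6)/3 = (-5 - 6)/3 = (1/3)*(-11) = -11/3 ≈ -3.6667)
o(f, Y) = (2 + f)**2
(((5 - 1*(-20)) + 61)/136)*o(p, 12) = (((5 - 1*(-20)) + 61)/136)*(2 - 11/3)**2 = (((5 + 20) + 61)/136)*(-5/3)**2 = ((25 + 61)/136)*(25/9) = ((1/136)*86)*(25/9) = (43/68)*(25/9) = 1075/612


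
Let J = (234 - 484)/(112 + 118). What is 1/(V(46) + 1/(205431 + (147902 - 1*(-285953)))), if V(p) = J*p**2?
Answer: -639286/1470357799 ≈ -0.00043478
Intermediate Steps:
J = -25/23 (J = -250/230 = -250*1/230 = -25/23 ≈ -1.0870)
V(p) = -25*p**2/23
1/(V(46) + 1/(205431 + (147902 - 1*(-285953)))) = 1/(-25/23*46**2 + 1/(205431 + (147902 - 1*(-285953)))) = 1/(-25/23*2116 + 1/(205431 + (147902 + 285953))) = 1/(-2300 + 1/(205431 + 433855)) = 1/(-2300 + 1/639286) = 1/(-1470357799/639286) = -639286/1470357799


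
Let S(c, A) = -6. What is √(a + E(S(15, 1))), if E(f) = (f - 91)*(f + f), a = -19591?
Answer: I*√18427 ≈ 135.75*I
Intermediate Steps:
E(f) = 2*f*(-91 + f) (E(f) = (-91 + f)*(2*f) = 2*f*(-91 + f))
√(a + E(S(15, 1))) = √(-19591 + 2*(-6)*(-91 - 6)) = √(-19591 + 2*(-6)*(-97)) = √(-19591 + 1164) = √(-18427) = I*√18427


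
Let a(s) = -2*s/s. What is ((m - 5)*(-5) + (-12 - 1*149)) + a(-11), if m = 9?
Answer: -183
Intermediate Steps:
a(s) = -2 (a(s) = -2*1 = -2)
((m - 5)*(-5) + (-12 - 1*149)) + a(-11) = ((9 - 5)*(-5) + (-12 - 1*149)) - 2 = (4*(-5) + (-12 - 149)) - 2 = (-20 - 161) - 2 = -181 - 2 = -183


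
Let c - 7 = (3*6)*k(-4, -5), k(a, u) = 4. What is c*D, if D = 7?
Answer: 553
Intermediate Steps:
c = 79 (c = 7 + (3*6)*4 = 7 + 18*4 = 7 + 72 = 79)
c*D = 79*7 = 553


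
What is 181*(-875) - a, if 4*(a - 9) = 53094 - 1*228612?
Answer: -229009/2 ≈ -1.1450e+5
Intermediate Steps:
a = -87741/2 (a = 9 + (53094 - 1*228612)/4 = 9 + (53094 - 228612)/4 = 9 + (¼)*(-175518) = 9 - 87759/2 = -87741/2 ≈ -43871.)
181*(-875) - a = 181*(-875) - 1*(-87741/2) = -158375 + 87741/2 = -229009/2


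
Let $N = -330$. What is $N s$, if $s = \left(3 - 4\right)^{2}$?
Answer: $-330$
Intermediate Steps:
$s = 1$ ($s = \left(-1\right)^{2} = 1$)
$N s = \left(-330\right) 1 = -330$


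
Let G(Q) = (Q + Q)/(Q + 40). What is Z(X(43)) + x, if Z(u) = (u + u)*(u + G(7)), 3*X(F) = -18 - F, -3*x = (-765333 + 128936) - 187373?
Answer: 116496220/423 ≈ 2.7541e+5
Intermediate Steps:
G(Q) = 2*Q/(40 + Q) (G(Q) = (2*Q)/(40 + Q) = 2*Q/(40 + Q))
x = 274590 (x = -((-765333 + 128936) - 187373)/3 = -(-636397 - 187373)/3 = -⅓*(-823770) = 274590)
X(F) = -6 - F/3 (X(F) = (-18 - F)/3 = -6 - F/3)
Z(u) = 2*u*(14/47 + u) (Z(u) = (u + u)*(u + 2*7/(40 + 7)) = (2*u)*(u + 2*7/47) = (2*u)*(u + 2*7*(1/47)) = (2*u)*(u + 14/47) = (2*u)*(14/47 + u) = 2*u*(14/47 + u))
Z(X(43)) + x = 2*(-6 - ⅓*43)*(14 + 47*(-6 - ⅓*43))/47 + 274590 = 2*(-6 - 43/3)*(14 + 47*(-6 - 43/3))/47 + 274590 = (2/47)*(-61/3)*(14 + 47*(-61/3)) + 274590 = (2/47)*(-61/3)*(14 - 2867/3) + 274590 = (2/47)*(-61/3)*(-2825/3) + 274590 = 344650/423 + 274590 = 116496220/423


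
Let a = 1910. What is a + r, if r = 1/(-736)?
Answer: 1405759/736 ≈ 1910.0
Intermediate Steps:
r = -1/736 (r = 1*(-1/736) = -1/736 ≈ -0.0013587)
a + r = 1910 - 1/736 = 1405759/736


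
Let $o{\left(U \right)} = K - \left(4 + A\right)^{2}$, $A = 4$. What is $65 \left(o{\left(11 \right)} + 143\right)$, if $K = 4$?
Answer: $5395$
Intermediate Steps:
$o{\left(U \right)} = -60$ ($o{\left(U \right)} = 4 - \left(4 + 4\right)^{2} = 4 - 8^{2} = 4 - 64 = -60$)
$65 \left(o{\left(11 \right)} + 143\right) = 65 \left(-60 + 143\right) = 65 \cdot 83 = 5395$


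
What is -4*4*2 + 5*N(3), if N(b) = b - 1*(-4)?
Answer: 3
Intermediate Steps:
N(b) = 4 + b (N(b) = b + 4 = 4 + b)
-4*4*2 + 5*N(3) = -4*4*2 + 5*(4 + 3) = -16*2 + 5*7 = -32 + 35 = 3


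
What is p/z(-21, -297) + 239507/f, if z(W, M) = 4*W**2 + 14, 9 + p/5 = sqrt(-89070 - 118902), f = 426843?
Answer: 406635511/758926854 + 15*I*sqrt(5777)/889 ≈ 0.5358 + 1.2825*I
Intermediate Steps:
p = -45 + 30*I*sqrt(5777) (p = -45 + 5*sqrt(-89070 - 118902) = -45 + 5*sqrt(-207972) = -45 + 5*(6*I*sqrt(5777)) = -45 + 30*I*sqrt(5777) ≈ -45.0 + 2280.2*I)
z(W, M) = 14 + 4*W**2
p/z(-21, -297) + 239507/f = (-45 + 30*I*sqrt(5777))/(14 + 4*(-21)**2) + 239507/426843 = (-45 + 30*I*sqrt(5777))/(14 + 4*441) + 239507*(1/426843) = (-45 + 30*I*sqrt(5777))/(14 + 1764) + 239507/426843 = (-45 + 30*I*sqrt(5777))/1778 + 239507/426843 = (-45 + 30*I*sqrt(5777))*(1/1778) + 239507/426843 = (-45/1778 + 15*I*sqrt(5777)/889) + 239507/426843 = 406635511/758926854 + 15*I*sqrt(5777)/889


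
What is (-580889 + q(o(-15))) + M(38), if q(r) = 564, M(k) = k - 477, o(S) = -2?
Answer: -580764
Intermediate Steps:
M(k) = -477 + k
(-580889 + q(o(-15))) + M(38) = (-580889 + 564) + (-477 + 38) = -580325 - 439 = -580764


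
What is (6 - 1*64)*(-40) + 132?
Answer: 2452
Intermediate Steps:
(6 - 1*64)*(-40) + 132 = (6 - 64)*(-40) + 132 = -58*(-40) + 132 = 2320 + 132 = 2452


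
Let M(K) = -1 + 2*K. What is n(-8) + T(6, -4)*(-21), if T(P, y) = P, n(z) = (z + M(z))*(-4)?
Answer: -26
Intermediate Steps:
n(z) = 4 - 12*z (n(z) = (z + (-1 + 2*z))*(-4) = (-1 + 3*z)*(-4) = 4 - 12*z)
n(-8) + T(6, -4)*(-21) = (4 - 12*(-8)) + 6*(-21) = (4 + 96) - 126 = 100 - 126 = -26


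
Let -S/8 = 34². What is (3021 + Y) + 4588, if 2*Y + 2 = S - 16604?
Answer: -5318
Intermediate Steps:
S = -9248 (S = -8*34² = -8*1156 = -9248)
Y = -12927 (Y = -1 + (-9248 - 16604)/2 = -1 + (½)*(-25852) = -1 - 12926 = -12927)
(3021 + Y) + 4588 = (3021 - 12927) + 4588 = -9906 + 4588 = -5318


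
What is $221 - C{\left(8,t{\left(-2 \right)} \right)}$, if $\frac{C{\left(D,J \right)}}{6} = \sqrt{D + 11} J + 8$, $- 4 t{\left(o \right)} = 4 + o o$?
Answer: $173 + 12 \sqrt{19} \approx 225.31$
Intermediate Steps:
$t{\left(o \right)} = -1 - \frac{o^{2}}{4}$ ($t{\left(o \right)} = - \frac{4 + o o}{4} = - \frac{4 + o^{2}}{4} = -1 - \frac{o^{2}}{4}$)
$C{\left(D,J \right)} = 48 + 6 J \sqrt{11 + D}$ ($C{\left(D,J \right)} = 6 \left(\sqrt{D + 11} J + 8\right) = 6 \left(\sqrt{11 + D} J + 8\right) = 6 \left(J \sqrt{11 + D} + 8\right) = 6 \left(8 + J \sqrt{11 + D}\right) = 48 + 6 J \sqrt{11 + D}$)
$221 - C{\left(8,t{\left(-2 \right)} \right)} = 221 - \left(48 + 6 \left(-1 - \frac{\left(-2\right)^{2}}{4}\right) \sqrt{11 + 8}\right) = 221 - \left(48 + 6 \left(-1 - 1\right) \sqrt{19}\right) = 221 - \left(48 + 6 \left(-2\right) \sqrt{19}\right) = 221 - \left(48 - 12 \sqrt{19}\right) = 173 + 12 \sqrt{19}$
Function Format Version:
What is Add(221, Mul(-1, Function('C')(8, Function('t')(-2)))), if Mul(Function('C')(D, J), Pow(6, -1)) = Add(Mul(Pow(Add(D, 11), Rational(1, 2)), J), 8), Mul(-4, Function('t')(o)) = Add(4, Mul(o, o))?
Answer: Add(173, Mul(12, Pow(19, Rational(1, 2)))) ≈ 225.31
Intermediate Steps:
Function('t')(o) = Add(-1, Mul(Rational(-1, 4), Pow(o, 2))) (Function('t')(o) = Mul(Rational(-1, 4), Add(4, Mul(o, o))) = Mul(Rational(-1, 4), Add(4, Pow(o, 2))) = Add(-1, Mul(Rational(-1, 4), Pow(o, 2))))
Function('C')(D, J) = Add(48, Mul(6, J, Pow(Add(11, D), Rational(1, 2)))) (Function('C')(D, J) = Mul(6, Add(Mul(Pow(Add(D, 11), Rational(1, 2)), J), 8)) = Mul(6, Add(Mul(Pow(Add(11, D), Rational(1, 2)), J), 8)) = Mul(6, Add(Mul(J, Pow(Add(11, D), Rational(1, 2))), 8)) = Mul(6, Add(8, Mul(J, Pow(Add(11, D), Rational(1, 2))))) = Add(48, Mul(6, J, Pow(Add(11, D), Rational(1, 2)))))
Add(221, Mul(-1, Function('C')(8, Function('t')(-2)))) = Add(221, Mul(-1, Add(48, Mul(6, Add(-1, Mul(Rational(-1, 4), Pow(-2, 2))), Pow(Add(11, 8), Rational(1, 2)))))) = Add(221, Mul(-1, Add(48, Mul(6, Add(-1, Mul(Rational(-1, 4), 4)), Pow(19, Rational(1, 2)))))) = Add(221, Mul(-1, Add(48, Mul(6, Add(-1, -1), Pow(19, Rational(1, 2)))))) = Add(221, Mul(-1, Add(48, Mul(6, -2, Pow(19, Rational(1, 2)))))) = Add(221, Mul(-1, Add(48, Mul(-12, Pow(19, Rational(1, 2)))))) = Add(221, Add(-48, Mul(12, Pow(19, Rational(1, 2))))) = Add(173, Mul(12, Pow(19, Rational(1, 2))))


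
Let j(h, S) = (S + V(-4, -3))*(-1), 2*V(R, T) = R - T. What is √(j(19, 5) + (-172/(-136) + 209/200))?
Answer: I*√253198/340 ≈ 1.48*I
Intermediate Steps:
V(R, T) = R/2 - T/2 (V(R, T) = (R - T)/2 = R/2 - T/2)
j(h, S) = ½ - S (j(h, S) = (S + ((½)*(-4) - ½*(-3)))*(-1) = (S + (-2 + 3/2))*(-1) = (S - ½)*(-1) = (-½ + S)*(-1) = ½ - S)
√(j(19, 5) + (-172/(-136) + 209/200)) = √((½ - 1*5) + (-172/(-136) + 209/200)) = √((½ - 5) + (-172*(-1/136) + 209*(1/200))) = √(-9/2 + (43/34 + 209/200)) = √(-9/2 + 7853/3400) = √(-7447/3400) = I*√253198/340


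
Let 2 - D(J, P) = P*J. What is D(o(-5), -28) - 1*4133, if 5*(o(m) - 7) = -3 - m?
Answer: -19619/5 ≈ -3923.8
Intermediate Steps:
o(m) = 32/5 - m/5 (o(m) = 7 + (-3 - m)/5 = 7 + (-⅗ - m/5) = 32/5 - m/5)
D(J, P) = 2 - J*P (D(J, P) = 2 - P*J = 2 - J*P)
D(o(-5), -28) - 1*4133 = (2 - 1*(32/5 - ⅕*(-5))*(-28)) - 1*4133 = (2 - 1*(32/5 + 1)*(-28)) - 4133 = (2 - 1*37/5*(-28)) - 4133 = (2 + 1036/5) - 4133 = 1046/5 - 4133 = -19619/5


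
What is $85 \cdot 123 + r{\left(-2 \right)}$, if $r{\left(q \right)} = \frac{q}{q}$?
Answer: $10456$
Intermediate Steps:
$r{\left(q \right)} = 1$
$85 \cdot 123 + r{\left(-2 \right)} = 85 \cdot 123 + 1 = 10455 + 1 = 10456$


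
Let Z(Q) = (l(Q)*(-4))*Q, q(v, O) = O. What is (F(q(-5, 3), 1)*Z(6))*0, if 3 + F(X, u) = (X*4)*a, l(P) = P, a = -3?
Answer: 0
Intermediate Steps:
F(X, u) = -3 - 12*X (F(X, u) = -3 + (X*4)*(-3) = -3 + (4*X)*(-3) = -3 - 12*X)
Z(Q) = -4*Q² (Z(Q) = (Q*(-4))*Q = (-4*Q)*Q = -4*Q²)
(F(q(-5, 3), 1)*Z(6))*0 = ((-3 - 12*3)*(-4*6²))*0 = ((-3 - 36)*(-4*36))*0 = -39*(-144)*0 = 5616*0 = 0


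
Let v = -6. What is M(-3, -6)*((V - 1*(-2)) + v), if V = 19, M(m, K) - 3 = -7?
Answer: -60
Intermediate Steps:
M(m, K) = -4 (M(m, K) = 3 - 7 = -4)
M(-3, -6)*((V - 1*(-2)) + v) = -4*((19 - 1*(-2)) - 6) = -4*((19 + 2) - 6) = -4*(21 - 6) = -4*15 = -60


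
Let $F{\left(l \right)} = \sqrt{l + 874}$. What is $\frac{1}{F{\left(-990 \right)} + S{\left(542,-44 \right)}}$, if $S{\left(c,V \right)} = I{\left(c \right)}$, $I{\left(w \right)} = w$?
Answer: $\frac{271}{146940} - \frac{i \sqrt{29}}{146940} \approx 0.0018443 - 3.6649 \cdot 10^{-5} i$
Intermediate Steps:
$S{\left(c,V \right)} = c$
$F{\left(l \right)} = \sqrt{874 + l}$
$\frac{1}{F{\left(-990 \right)} + S{\left(542,-44 \right)}} = \frac{1}{\sqrt{874 - 990} + 542} = \frac{1}{\sqrt{-116} + 542} = \frac{1}{2 i \sqrt{29} + 542} = \frac{1}{542 + 2 i \sqrt{29}}$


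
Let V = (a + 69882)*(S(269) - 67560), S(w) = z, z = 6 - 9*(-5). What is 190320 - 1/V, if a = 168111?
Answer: 3057808527249841/16066669437 ≈ 1.9032e+5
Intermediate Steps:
z = 51 (z = 6 + 45 = 51)
S(w) = 51
V = -16066669437 (V = (168111 + 69882)*(51 - 67560) = 237993*(-67509) = -16066669437)
190320 - 1/V = 190320 - 1/(-16066669437) = 190320 - 1*(-1/16066669437) = 190320 + 1/16066669437 = 3057808527249841/16066669437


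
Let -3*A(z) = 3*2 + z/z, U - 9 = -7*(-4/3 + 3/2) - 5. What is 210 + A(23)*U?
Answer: 3661/18 ≈ 203.39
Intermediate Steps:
U = 17/6 (U = 9 + (-7*(-4/3 + 3/2) - 5) = 9 + (-7*⅙ - 5) = 9 + (-7/6 - 5) = 9 - 37/6 = 17/6 ≈ 2.8333)
A(z) = -7/3 (A(z) = -(3*2 + z/z)/3 = -(6 + 1)/3 = -⅓*7 = -7/3)
210 + A(23)*U = 210 - 7/3*17/6 = 210 - 119/18 = 3661/18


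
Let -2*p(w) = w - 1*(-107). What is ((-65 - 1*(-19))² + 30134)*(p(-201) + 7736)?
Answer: 251001750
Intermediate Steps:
p(w) = -107/2 - w/2 (p(w) = -(w - 1*(-107))/2 = -(w + 107)/2 = -(107 + w)/2 = -107/2 - w/2)
((-65 - 1*(-19))² + 30134)*(p(-201) + 7736) = ((-65 - 1*(-19))² + 30134)*((-107/2 - ½*(-201)) + 7736) = ((-65 + 19)² + 30134)*((-107/2 + 201/2) + 7736) = ((-46)² + 30134)*(47 + 7736) = (2116 + 30134)*7783 = 32250*7783 = 251001750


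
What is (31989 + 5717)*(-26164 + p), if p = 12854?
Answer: -501866860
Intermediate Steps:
(31989 + 5717)*(-26164 + p) = (31989 + 5717)*(-26164 + 12854) = 37706*(-13310) = -501866860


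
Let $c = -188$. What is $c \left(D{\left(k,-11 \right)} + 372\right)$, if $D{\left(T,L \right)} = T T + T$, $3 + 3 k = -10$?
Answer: $- \frac{653864}{9} \approx -72652.0$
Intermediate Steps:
$k = - \frac{13}{3}$ ($k = -1 + \frac{1}{3} \left(-10\right) = -1 - \frac{10}{3} = - \frac{13}{3} \approx -4.3333$)
$D{\left(T,L \right)} = T + T^{2}$ ($D{\left(T,L \right)} = T^{2} + T = T + T^{2}$)
$c \left(D{\left(k,-11 \right)} + 372\right) = - 188 \left(- \frac{13 \left(1 - \frac{13}{3}\right)}{3} + 372\right) = - 188 \left(\left(- \frac{13}{3}\right) \left(- \frac{10}{3}\right) + 372\right) = - 188 \left(\frac{130}{9} + 372\right) = \left(-188\right) \frac{3478}{9} = - \frac{653864}{9}$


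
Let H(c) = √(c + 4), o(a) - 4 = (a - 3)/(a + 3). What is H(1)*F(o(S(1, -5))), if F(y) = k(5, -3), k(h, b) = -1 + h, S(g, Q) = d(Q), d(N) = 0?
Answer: 4*√5 ≈ 8.9443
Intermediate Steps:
S(g, Q) = 0
o(a) = 4 + (-3 + a)/(3 + a) (o(a) = 4 + (a - 3)/(a + 3) = 4 + (-3 + a)/(3 + a))
H(c) = √(4 + c)
F(y) = 4 (F(y) = -1 + 5 = 4)
H(1)*F(o(S(1, -5))) = √(4 + 1)*4 = √5*4 = 4*√5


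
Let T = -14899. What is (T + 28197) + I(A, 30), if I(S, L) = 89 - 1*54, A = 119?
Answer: 13333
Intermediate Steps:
I(S, L) = 35 (I(S, L) = 89 - 54 = 35)
(T + 28197) + I(A, 30) = (-14899 + 28197) + 35 = 13298 + 35 = 13333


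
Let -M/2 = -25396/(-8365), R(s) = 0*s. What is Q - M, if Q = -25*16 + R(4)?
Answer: -470744/1195 ≈ -393.93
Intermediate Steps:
R(s) = 0
Q = -400 (Q = -25*16 + 0 = -400 + 0 = -400)
M = -7256/1195 (M = -(-50792)/(-8365) = -(-50792)*(-1)/8365 = -2*3628/1195 = -7256/1195 ≈ -6.0720)
Q - M = -400 - 1*(-7256/1195) = -400 + 7256/1195 = -470744/1195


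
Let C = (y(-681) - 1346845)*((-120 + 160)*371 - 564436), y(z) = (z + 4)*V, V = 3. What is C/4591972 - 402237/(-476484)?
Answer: 29436416387343319/182333432204 ≈ 1.6144e+5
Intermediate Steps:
y(z) = 12 + 3*z (y(z) = (z + 4)*3 = (4 + z)*3 = 12 + 3*z)
C = 741336854096 (C = ((12 + 3*(-681)) - 1346845)*((-120 + 160)*371 - 564436) = ((12 - 2043) - 1346845)*(40*371 - 564436) = (-2031 - 1346845)*(14840 - 564436) = -1348876*(-549596) = 741336854096)
C/4591972 - 402237/(-476484) = 741336854096/4591972 - 402237/(-476484) = 741336854096*(1/4591972) - 402237*(-1/476484) = 185334213524/1147993 + 134079/158828 = 29436416387343319/182333432204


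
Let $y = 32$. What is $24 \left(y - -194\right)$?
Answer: $5424$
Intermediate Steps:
$24 \left(y - -194\right) = 24 \left(32 - -194\right) = 24 \left(32 + 194\right) = 24 \cdot 226 = 5424$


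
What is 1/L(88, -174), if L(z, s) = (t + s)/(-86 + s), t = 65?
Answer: 260/109 ≈ 2.3853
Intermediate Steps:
L(z, s) = (65 + s)/(-86 + s)
1/L(88, -174) = 1/((65 - 174)/(-86 - 174)) = 1/(-109/(-260)) = 1/(-1/260*(-109)) = 1/(109/260) = 260/109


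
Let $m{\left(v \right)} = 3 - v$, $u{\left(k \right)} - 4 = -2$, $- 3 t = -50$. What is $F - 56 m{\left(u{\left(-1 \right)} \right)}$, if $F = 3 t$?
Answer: $-6$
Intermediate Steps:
$t = \frac{50}{3}$ ($t = \left(- \frac{1}{3}\right) \left(-50\right) = \frac{50}{3} \approx 16.667$)
$u{\left(k \right)} = 2$ ($u{\left(k \right)} = 4 - 2 = 2$)
$F = 50$ ($F = 3 \cdot \frac{50}{3} = 50$)
$F - 56 m{\left(u{\left(-1 \right)} \right)} = 50 - 56 \left(3 - 2\right) = 50 - 56 = -6$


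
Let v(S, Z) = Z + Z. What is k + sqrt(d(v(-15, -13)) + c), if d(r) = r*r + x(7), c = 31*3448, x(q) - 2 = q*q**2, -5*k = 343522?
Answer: -343522/5 + 61*sqrt(29) ≈ -68376.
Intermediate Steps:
v(S, Z) = 2*Z
k = -343522/5 (k = -1/5*343522 = -343522/5 ≈ -68704.)
x(q) = 2 + q**3 (x(q) = 2 + q*q**2 = 2 + q**3)
c = 106888
d(r) = 345 + r**2 (d(r) = r*r + (2 + 7**3) = r**2 + (2 + 343) = r**2 + 345 = 345 + r**2)
k + sqrt(d(v(-15, -13)) + c) = -343522/5 + sqrt((345 + (2*(-13))**2) + 106888) = -343522/5 + sqrt((345 + (-26)**2) + 106888) = -343522/5 + sqrt((345 + 676) + 106888) = -343522/5 + sqrt(1021 + 106888) = -343522/5 + sqrt(107909) = -343522/5 + 61*sqrt(29)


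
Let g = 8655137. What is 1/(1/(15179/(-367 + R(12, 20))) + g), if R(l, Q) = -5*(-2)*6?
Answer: 15179/131376324216 ≈ 1.1554e-7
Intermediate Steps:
R(l, Q) = 60 (R(l, Q) = 10*6 = 60)
1/(1/(15179/(-367 + R(12, 20))) + g) = 1/(1/(15179/(-367 + 60)) + 8655137) = 1/(1/(15179/(-307)) + 8655137) = 1/(1/(-1/307*15179) + 8655137) = 1/(1/(-15179/307) + 8655137) = 1/(-307/15179 + 8655137) = 1/(131376324216/15179) = 15179/131376324216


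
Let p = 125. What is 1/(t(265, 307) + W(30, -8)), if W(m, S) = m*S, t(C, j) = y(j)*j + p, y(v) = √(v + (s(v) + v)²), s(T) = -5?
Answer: 115/8624807014 + 307*√91511/8624807014 ≈ 1.0781e-5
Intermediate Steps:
y(v) = √(v + (-5 + v)²)
t(C, j) = 125 + j*√(j + (-5 + j)²) (t(C, j) = √(j + (-5 + j)²)*j + 125 = j*√(j + (-5 + j)²) + 125 = 125 + j*√(j + (-5 + j)²))
W(m, S) = S*m
1/(t(265, 307) + W(30, -8)) = 1/((125 + 307*√(307 + (-5 + 307)²)) - 8*30) = 1/((125 + 307*√(307 + 302²)) - 240) = 1/((125 + 307*√(307 + 91204)) - 240) = 1/((125 + 307*√91511) - 240) = 1/(-115 + 307*√91511)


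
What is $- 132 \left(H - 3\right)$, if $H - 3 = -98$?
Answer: $12936$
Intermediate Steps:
$H = -95$ ($H = 3 - 98 = -95$)
$- 132 \left(H - 3\right) = - 132 \left(-95 - 3\right) = \left(-132\right) \left(-98\right) = 12936$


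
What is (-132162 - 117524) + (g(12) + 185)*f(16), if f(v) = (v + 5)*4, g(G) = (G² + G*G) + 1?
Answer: -209870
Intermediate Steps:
g(G) = 1 + 2*G² (g(G) = (G² + G²) + 1 = 2*G² + 1 = 1 + 2*G²)
f(v) = 20 + 4*v (f(v) = (5 + v)*4 = 20 + 4*v)
(-132162 - 117524) + (g(12) + 185)*f(16) = (-132162 - 117524) + ((1 + 2*12²) + 185)*(20 + 4*16) = -249686 + ((1 + 2*144) + 185)*(20 + 64) = -249686 + ((1 + 288) + 185)*84 = -249686 + (289 + 185)*84 = -249686 + 474*84 = -249686 + 39816 = -209870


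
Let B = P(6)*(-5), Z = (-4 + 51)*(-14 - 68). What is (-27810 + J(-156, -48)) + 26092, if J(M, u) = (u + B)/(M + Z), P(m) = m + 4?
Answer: -3444541/2005 ≈ -1718.0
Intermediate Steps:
P(m) = 4 + m
Z = -3854 (Z = 47*(-82) = -3854)
B = -50 (B = (4 + 6)*(-5) = 10*(-5) = -50)
J(M, u) = (-50 + u)/(-3854 + M) (J(M, u) = (u - 50)/(M - 3854) = (-50 + u)/(-3854 + M))
(-27810 + J(-156, -48)) + 26092 = (-27810 + (-50 - 48)/(-3854 - 156)) + 26092 = (-27810 - 98/(-4010)) + 26092 = (-27810 - 1/4010*(-98)) + 26092 = (-27810 + 49/2005) + 26092 = -55759001/2005 + 26092 = -3444541/2005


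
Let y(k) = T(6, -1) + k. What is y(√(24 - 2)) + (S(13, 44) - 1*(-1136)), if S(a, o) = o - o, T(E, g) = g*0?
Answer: 1136 + √22 ≈ 1140.7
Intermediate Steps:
T(E, g) = 0
S(a, o) = 0
y(k) = k (y(k) = 0 + k = k)
y(√(24 - 2)) + (S(13, 44) - 1*(-1136)) = √(24 - 2) + (0 - 1*(-1136)) = √22 + (0 + 1136) = √22 + 1136 = 1136 + √22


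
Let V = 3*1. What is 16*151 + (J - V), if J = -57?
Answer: 2356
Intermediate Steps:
V = 3
16*151 + (J - V) = 16*151 + (-57 - 1*3) = 2416 + (-57 - 3) = 2416 - 60 = 2356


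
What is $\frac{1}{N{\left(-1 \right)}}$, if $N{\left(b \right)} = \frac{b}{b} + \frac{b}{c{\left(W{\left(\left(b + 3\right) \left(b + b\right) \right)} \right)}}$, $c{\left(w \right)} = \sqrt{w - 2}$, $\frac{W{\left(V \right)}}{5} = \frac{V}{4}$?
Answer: $\frac{7}{8} - \frac{i \sqrt{7}}{8} \approx 0.875 - 0.33072 i$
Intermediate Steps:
$W{\left(V \right)} = \frac{5 V}{4}$ ($W{\left(V \right)} = 5 \frac{V}{4} = \frac{5 V}{4}$)
$c{\left(w \right)} = \sqrt{-2 + w}$
$N{\left(b \right)} = 1 + \frac{b}{\sqrt{-2 + \frac{5 b \left(3 + b\right)}{2}}}$ ($N{\left(b \right)} = \frac{b}{b} + \frac{b}{\sqrt{-2 + \frac{5 \left(b + 3\right) \left(b + b\right)}{4}}} = 1 + \frac{b}{\sqrt{-2 + \frac{5 \left(3 + b\right) 2 b}{4}}} = 1 + \frac{b}{\sqrt{-2 + \frac{5 \cdot 2 b \left(3 + b\right)}{4}}} = 1 + \frac{b}{\sqrt{-2 + \frac{5 b \left(3 + b\right)}{2}}}$)
$\frac{1}{N{\left(-1 \right)}} = \frac{1}{1 - \frac{\sqrt{2}}{\sqrt{-4 + 5 \left(-1\right)^{2} + 15 \left(-1\right)}}} = \frac{1}{1 - \frac{\sqrt{2}}{\sqrt{-4 + 5 \cdot 1 - 15}}} = \frac{1}{1 - \frac{\sqrt{2}}{\sqrt{-4 + 5 - 15}}} = \frac{1}{1 - \frac{\sqrt{2}}{i \sqrt{14}}} = \frac{1}{1 - \sqrt{2} \left(- \frac{i \sqrt{14}}{14}\right)} = \frac{1}{1 + \frac{i \sqrt{7}}{7}}$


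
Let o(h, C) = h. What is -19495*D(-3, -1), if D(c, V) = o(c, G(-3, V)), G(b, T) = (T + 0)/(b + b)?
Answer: 58485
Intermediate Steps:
G(b, T) = T/(2*b) (G(b, T) = T/((2*b)) = T*(1/(2*b)) = T/(2*b))
D(c, V) = c
-19495*D(-3, -1) = -19495*(-3) = 58485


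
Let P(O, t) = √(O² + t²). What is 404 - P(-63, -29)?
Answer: 404 - √4810 ≈ 334.65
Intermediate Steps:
404 - P(-63, -29) = 404 - √((-63)² + (-29)²) = 404 - √(3969 + 841) = 404 - √4810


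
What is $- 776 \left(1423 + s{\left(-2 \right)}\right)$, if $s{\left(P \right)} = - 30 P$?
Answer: $-1150808$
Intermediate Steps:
$- 776 \left(1423 + s{\left(-2 \right)}\right) = - 776 \left(1423 - -60\right) = - 776 \left(1423 + 60\right) = \left(-776\right) 1483 = -1150808$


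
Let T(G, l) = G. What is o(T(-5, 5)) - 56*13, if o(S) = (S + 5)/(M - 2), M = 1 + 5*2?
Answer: -728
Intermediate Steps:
M = 11 (M = 1 + 10 = 11)
o(S) = 5/9 + S/9 (o(S) = (S + 5)/(11 - 2) = (5 + S)/9 = (5 + S)*(⅑) = 5/9 + S/9)
o(T(-5, 5)) - 56*13 = (5/9 + (⅑)*(-5)) - 56*13 = (5/9 - 5/9) - 728 = 0 - 728 = -728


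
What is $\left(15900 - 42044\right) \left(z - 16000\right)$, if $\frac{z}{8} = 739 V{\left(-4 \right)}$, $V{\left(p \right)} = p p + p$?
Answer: $-1436455936$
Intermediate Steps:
$V{\left(p \right)} = p + p^{2}$ ($V{\left(p \right)} = p^{2} + p = p + p^{2}$)
$z = 70944$ ($z = 8 \cdot 739 \left(- 4 \left(1 - 4\right)\right) = 8 \cdot 739 \left(\left(-4\right) \left(-3\right)\right) = 8 \cdot 739 \cdot 12 = 8 \cdot 8868 = 70944$)
$\left(15900 - 42044\right) \left(z - 16000\right) = \left(15900 - 42044\right) \left(70944 - 16000\right) = \left(15900 - 42044\right) 54944 = \left(-26144\right) 54944 = -1436455936$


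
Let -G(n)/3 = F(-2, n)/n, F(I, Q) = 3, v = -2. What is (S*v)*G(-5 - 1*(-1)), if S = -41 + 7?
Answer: 153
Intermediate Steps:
G(n) = -9/n
S = -34
(S*v)*G(-5 - 1*(-1)) = (-34*(-2))*(-9/(-5 - 1*(-1))) = 68*(-9/(-5 + 1)) = 68*(-9/(-4)) = 68*(-9*(-¼)) = 68*(9/4) = 153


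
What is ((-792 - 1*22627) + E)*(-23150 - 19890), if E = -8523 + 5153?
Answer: 1152998560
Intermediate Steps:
E = -3370
((-792 - 1*22627) + E)*(-23150 - 19890) = ((-792 - 1*22627) - 3370)*(-23150 - 19890) = ((-792 - 22627) - 3370)*(-43040) = (-23419 - 3370)*(-43040) = -26789*(-43040) = 1152998560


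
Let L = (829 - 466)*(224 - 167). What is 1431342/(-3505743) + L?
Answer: 8059544119/389527 ≈ 20691.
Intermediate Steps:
L = 20691 (L = 363*57 = 20691)
1431342/(-3505743) + L = 1431342/(-3505743) + 20691 = 1431342*(-1/3505743) + 20691 = -159038/389527 + 20691 = 8059544119/389527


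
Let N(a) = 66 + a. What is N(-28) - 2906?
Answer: -2868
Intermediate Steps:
N(-28) - 2906 = (66 - 28) - 2906 = 38 - 2906 = -2868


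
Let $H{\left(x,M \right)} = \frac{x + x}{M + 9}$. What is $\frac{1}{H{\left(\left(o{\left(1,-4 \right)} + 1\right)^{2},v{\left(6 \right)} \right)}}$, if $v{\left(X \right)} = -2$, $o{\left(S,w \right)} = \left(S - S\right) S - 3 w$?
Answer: $\frac{7}{338} \approx 0.02071$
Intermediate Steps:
$o{\left(S,w \right)} = - 3 w$ ($o{\left(S,w \right)} = 0 S - 3 w = 0 - 3 w = - 3 w$)
$H{\left(x,M \right)} = \frac{2 x}{9 + M}$
$\frac{1}{H{\left(\left(o{\left(1,-4 \right)} + 1\right)^{2},v{\left(6 \right)} \right)}} = \frac{1}{2 \left(\left(-3\right) \left(-4\right) + 1\right)^{2} \frac{1}{9 - 2}} = \frac{1}{2 \left(12 + 1\right)^{2} \cdot \frac{1}{7}} = \frac{1}{2 \cdot 13^{2} \cdot \frac{1}{7}} = \frac{1}{2 \cdot 169 \cdot \frac{1}{7}} = \frac{1}{\frac{338}{7}} = \frac{7}{338}$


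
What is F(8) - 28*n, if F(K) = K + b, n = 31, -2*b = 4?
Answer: -862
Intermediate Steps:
b = -2 (b = -½*4 = -2)
F(K) = -2 + K (F(K) = K - 2 = -2 + K)
F(8) - 28*n = (-2 + 8) - 28*31 = 6 - 868 = -862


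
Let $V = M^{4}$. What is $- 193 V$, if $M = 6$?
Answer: $-250128$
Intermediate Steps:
$V = 1296$ ($V = 6^{4} = 1296$)
$- 193 V = \left(-193\right) 1296 = -250128$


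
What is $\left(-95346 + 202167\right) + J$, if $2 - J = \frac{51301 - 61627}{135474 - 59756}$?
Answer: $\frac{4044217120}{37859} \approx 1.0682 \cdot 10^{5}$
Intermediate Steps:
$J = \frac{80881}{37859}$ ($J = 2 - \frac{51301 - 61627}{135474 - 59756} = 2 - - \frac{10326}{75718} = 2 - \left(-10326\right) \frac{1}{75718} = 2 - - \frac{5163}{37859} = 2 + \frac{5163}{37859} = \frac{80881}{37859} \approx 2.1364$)
$\left(-95346 + 202167\right) + J = \left(-95346 + 202167\right) + \frac{80881}{37859} = 106821 + \frac{80881}{37859} = \frac{4044217120}{37859}$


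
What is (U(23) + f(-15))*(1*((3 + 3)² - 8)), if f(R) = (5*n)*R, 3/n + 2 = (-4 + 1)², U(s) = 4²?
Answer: -452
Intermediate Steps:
U(s) = 16
n = 3/7 (n = 3/(-2 + (-4 + 1)²) = 3/(-2 + (-3)²) = 3/(-2 + 9) = 3/7 ≈ 0.42857)
f(R) = 15*R/7 (f(R) = (5*(3/7))*R = 15*R/7)
(U(23) + f(-15))*(1*((3 + 3)² - 8)) = (16 + (15/7)*(-15))*(1*((3 + 3)² - 8)) = (16 - 225/7)*(1*(6² - 8)) = -113*(36 - 8)/7 = -113*28/7 = -113/7*28 = -452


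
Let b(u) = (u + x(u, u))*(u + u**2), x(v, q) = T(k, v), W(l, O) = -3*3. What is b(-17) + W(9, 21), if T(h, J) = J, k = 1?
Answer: -9257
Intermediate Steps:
W(l, O) = -9
x(v, q) = v
b(u) = 2*u*(u + u**2) (b(u) = (u + u)*(u + u**2) = (2*u)*(u + u**2) = 2*u*(u + u**2))
b(-17) + W(9, 21) = 2*(-17)**2*(1 - 17) - 9 = 2*289*(-16) - 9 = -9248 - 9 = -9257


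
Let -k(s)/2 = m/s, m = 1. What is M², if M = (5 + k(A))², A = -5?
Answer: 531441/625 ≈ 850.31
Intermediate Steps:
k(s) = -2/s
M = 729/25 (M = (5 - 2/(-5))² = (5 - 2*(-⅕))² = (5 + ⅖)² = (27/5)² = 729/25 ≈ 29.160)
M² = (729/25)² = 531441/625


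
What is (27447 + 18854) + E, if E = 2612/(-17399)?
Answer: 805588487/17399 ≈ 46301.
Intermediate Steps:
E = -2612/17399 (E = 2612*(-1/17399) = -2612/17399 ≈ -0.15012)
(27447 + 18854) + E = (27447 + 18854) - 2612/17399 = 46301 - 2612/17399 = 805588487/17399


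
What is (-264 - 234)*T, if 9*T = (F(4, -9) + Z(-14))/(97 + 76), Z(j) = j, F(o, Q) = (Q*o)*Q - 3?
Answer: -50962/519 ≈ -98.193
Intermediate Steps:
F(o, Q) = -3 + o*Q**2 (F(o, Q) = o*Q**2 - 3 = -3 + o*Q**2)
T = 307/1557 (T = (((-3 + 4*(-9)**2) - 14)/(97 + 76))/9 = (((-3 + 4*81) - 14)/173)/9 = (((-3 + 324) - 14)*(1/173))/9 = ((321 - 14)*(1/173))/9 = (307*(1/173))/9 = (1/9)*(307/173) = 307/1557 ≈ 0.19717)
(-264 - 234)*T = (-264 - 234)*(307/1557) = -498*307/1557 = -50962/519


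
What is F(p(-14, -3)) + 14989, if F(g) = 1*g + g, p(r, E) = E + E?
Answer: 14977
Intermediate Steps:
p(r, E) = 2*E
F(g) = 2*g (F(g) = g + g = 2*g)
F(p(-14, -3)) + 14989 = 2*(2*(-3)) + 14989 = 2*(-6) + 14989 = -12 + 14989 = 14977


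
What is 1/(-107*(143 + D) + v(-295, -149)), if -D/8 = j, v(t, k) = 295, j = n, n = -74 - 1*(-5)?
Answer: -1/74070 ≈ -1.3501e-5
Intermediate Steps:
n = -69 (n = -74 + 5 = -69)
j = -69
D = 552 (D = -8*(-69) = 552)
1/(-107*(143 + D) + v(-295, -149)) = 1/(-107*(143 + 552) + 295) = 1/(-107*695 + 295) = 1/(-74365 + 295) = 1/(-74070) = -1/74070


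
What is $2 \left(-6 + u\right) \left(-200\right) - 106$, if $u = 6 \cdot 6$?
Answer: $-12106$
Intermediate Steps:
$u = 36$
$2 \left(-6 + u\right) \left(-200\right) - 106 = 2 \left(-6 + 36\right) \left(-200\right) - 106 = 2 \cdot 30 \left(-200\right) - 106 = 60 \left(-200\right) - 106 = -12000 - 106 = -12106$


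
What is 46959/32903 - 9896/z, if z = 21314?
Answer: 337638019/350647271 ≈ 0.96290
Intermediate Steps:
46959/32903 - 9896/z = 46959/32903 - 9896/21314 = 46959*(1/32903) - 9896*1/21314 = 46959/32903 - 4948/10657 = 337638019/350647271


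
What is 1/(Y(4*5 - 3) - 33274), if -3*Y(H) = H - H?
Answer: -1/33274 ≈ -3.0053e-5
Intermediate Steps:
Y(H) = 0 (Y(H) = -(H - H)/3 = -⅓*0 = 0)
1/(Y(4*5 - 3) - 33274) = 1/(0 - 33274) = 1/(-33274) = -1/33274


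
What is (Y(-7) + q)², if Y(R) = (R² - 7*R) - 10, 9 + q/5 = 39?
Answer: 56644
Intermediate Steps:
q = 150 (q = -45 + 5*39 = -45 + 195 = 150)
Y(R) = -10 + R² - 7*R
(Y(-7) + q)² = ((-10 + (-7)² - 7*(-7)) + 150)² = ((-10 + 49 + 49) + 150)² = (88 + 150)² = 238² = 56644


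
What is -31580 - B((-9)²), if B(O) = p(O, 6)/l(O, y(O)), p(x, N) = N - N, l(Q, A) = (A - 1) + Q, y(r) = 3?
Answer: -31580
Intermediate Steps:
l(Q, A) = -1 + A + Q (l(Q, A) = (-1 + A) + Q = -1 + A + Q)
p(x, N) = 0
B(O) = 0 (B(O) = 0/(-1 + 3 + O) = 0/(2 + O) = 0)
-31580 - B((-9)²) = -31580 - 1*0 = -31580 + 0 = -31580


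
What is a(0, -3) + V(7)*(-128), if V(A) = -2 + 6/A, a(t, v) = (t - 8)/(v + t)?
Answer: 3128/21 ≈ 148.95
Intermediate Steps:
a(t, v) = (-8 + t)/(t + v)
a(0, -3) + V(7)*(-128) = (-8 + 0)/(0 - 3) + (-2 + 6/7)*(-128) = -8/(-3) + (-2 + 6*(1/7))*(-128) = -1/3*(-8) + (-2 + 6/7)*(-128) = 8/3 - 8/7*(-128) = 8/3 + 1024/7 = 3128/21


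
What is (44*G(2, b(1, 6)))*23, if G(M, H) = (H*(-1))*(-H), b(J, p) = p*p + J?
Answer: 1385428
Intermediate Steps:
b(J, p) = J + p² (b(J, p) = p² + J = J + p²)
G(M, H) = H² (G(M, H) = (-H)*(-H) = H²)
(44*G(2, b(1, 6)))*23 = (44*(1 + 6²)²)*23 = (44*(1 + 36)²)*23 = (44*37²)*23 = (44*1369)*23 = 60236*23 = 1385428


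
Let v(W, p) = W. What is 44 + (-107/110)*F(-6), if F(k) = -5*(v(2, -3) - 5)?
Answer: 647/22 ≈ 29.409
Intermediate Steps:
F(k) = 15 (F(k) = -5*(2 - 5) = -5*(-3) = 15)
44 + (-107/110)*F(-6) = 44 - 107/110*15 = 44 - 321/22 = 647/22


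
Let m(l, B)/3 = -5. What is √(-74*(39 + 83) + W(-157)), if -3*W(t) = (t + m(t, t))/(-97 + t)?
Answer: I*√1310546274/381 ≈ 95.017*I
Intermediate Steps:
m(l, B) = -15 (m(l, B) = 3*(-5) = -15)
W(t) = -(-15 + t)/(3*(-97 + t)) (W(t) = -(t - 15)/(3*(-97 + t)) = -(-15 + t)/(3*(-97 + t)))
√(-74*(39 + 83) + W(-157)) = √(-74*(39 + 83) + (15 - 1*(-157))/(3*(-97 - 157))) = √(-74*122 + (⅓)*(15 + 157)/(-254)) = √(-9028 + (⅓)*(-1/254)*172) = √(-9028 - 86/381) = √(-3439754/381) = I*√1310546274/381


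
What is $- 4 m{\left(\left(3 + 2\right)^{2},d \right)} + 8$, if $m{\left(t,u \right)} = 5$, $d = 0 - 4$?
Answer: $-12$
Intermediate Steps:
$d = -4$
$- 4 m{\left(\left(3 + 2\right)^{2},d \right)} + 8 = \left(-4\right) 5 + 8 = -20 + 8 = -12$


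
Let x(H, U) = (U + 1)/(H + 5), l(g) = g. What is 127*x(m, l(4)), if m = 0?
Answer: 127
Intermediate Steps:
x(H, U) = (1 + U)/(5 + H)
127*x(m, l(4)) = 127*((1 + 4)/(5 + 0)) = 127*(5/5) = 127*((1/5)*5) = 127*1 = 127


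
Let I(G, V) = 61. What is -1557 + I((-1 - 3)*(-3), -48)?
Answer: -1496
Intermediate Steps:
-1557 + I((-1 - 3)*(-3), -48) = -1557 + 61 = -1496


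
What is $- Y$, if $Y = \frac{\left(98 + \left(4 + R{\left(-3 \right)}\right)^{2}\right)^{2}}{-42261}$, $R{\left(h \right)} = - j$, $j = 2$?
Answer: $\frac{3468}{14087} \approx 0.24618$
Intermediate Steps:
$R{\left(h \right)} = -2$ ($R{\left(h \right)} = \left(-1\right) 2 = -2$)
$Y = - \frac{3468}{14087}$ ($Y = \frac{\left(98 + \left(4 - 2\right)^{2}\right)^{2}}{-42261} = \left(98 + 2^{2}\right)^{2} \left(- \frac{1}{42261}\right) = \left(98 + 4\right)^{2} \left(- \frac{1}{42261}\right) = 102^{2} \left(- \frac{1}{42261}\right) = 10404 \left(- \frac{1}{42261}\right) = - \frac{3468}{14087} \approx -0.24618$)
$- Y = \left(-1\right) \left(- \frac{3468}{14087}\right) = \frac{3468}{14087}$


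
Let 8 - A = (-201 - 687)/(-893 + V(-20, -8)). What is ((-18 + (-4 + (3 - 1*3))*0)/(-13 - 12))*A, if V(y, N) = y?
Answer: 115488/22825 ≈ 5.0597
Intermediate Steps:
A = 6416/913 (A = 8 - (-201 - 687)/(-893 - 20) = 8 - (-888)/(-913) = 8 - (-888)*(-1)/913 = 8 - 1*888/913 = 8 - 888/913 = 6416/913 ≈ 7.0274)
((-18 + (-4 + (3 - 1*3))*0)/(-13 - 12))*A = ((-18 + (-4 + (3 - 1*3))*0)/(-13 - 12))*(6416/913) = ((-18 + (-4 + (3 - 3))*0)/(-25))*(6416/913) = ((-18 + (-4 + 0)*0)*(-1/25))*(6416/913) = ((-18 - 4*0)*(-1/25))*(6416/913) = ((-18 + 0)*(-1/25))*(6416/913) = -18*(-1/25)*(6416/913) = (18/25)*(6416/913) = 115488/22825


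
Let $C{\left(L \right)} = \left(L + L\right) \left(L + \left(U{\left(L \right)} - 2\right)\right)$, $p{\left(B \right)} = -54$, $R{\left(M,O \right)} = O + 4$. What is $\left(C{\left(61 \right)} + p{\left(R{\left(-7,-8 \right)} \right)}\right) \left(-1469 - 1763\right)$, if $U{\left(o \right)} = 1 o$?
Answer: $-47141952$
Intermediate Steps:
$R{\left(M,O \right)} = 4 + O$
$U{\left(o \right)} = o$
$C{\left(L \right)} = 2 L \left(-2 + 2 L\right)$ ($C{\left(L \right)} = \left(L + L\right) \left(L + \left(L - 2\right)\right) = 2 L \left(L + \left(-2 + L\right)\right) = 2 L \left(-2 + 2 L\right)$)
$\left(C{\left(61 \right)} + p{\left(R{\left(-7,-8 \right)} \right)}\right) \left(-1469 - 1763\right) = \left(4 \cdot 61 \left(-1 + 61\right) - 54\right) \left(-1469 - 1763\right) = \left(4 \cdot 61 \cdot 60 - 54\right) \left(-3232\right) = \left(14640 - 54\right) \left(-3232\right) = 14586 \left(-3232\right) = -47141952$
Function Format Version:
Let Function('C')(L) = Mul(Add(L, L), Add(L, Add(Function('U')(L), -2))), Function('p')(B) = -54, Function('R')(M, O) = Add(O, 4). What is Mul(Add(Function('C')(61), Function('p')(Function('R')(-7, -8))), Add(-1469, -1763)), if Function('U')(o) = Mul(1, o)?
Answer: -47141952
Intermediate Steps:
Function('R')(M, O) = Add(4, O)
Function('U')(o) = o
Function('C')(L) = Mul(2, L, Add(-2, Mul(2, L))) (Function('C')(L) = Mul(Add(L, L), Add(L, Add(L, -2))) = Mul(Mul(2, L), Add(L, Add(-2, L))) = Mul(Mul(2, L), Add(-2, Mul(2, L))) = Mul(2, L, Add(-2, Mul(2, L))))
Mul(Add(Function('C')(61), Function('p')(Function('R')(-7, -8))), Add(-1469, -1763)) = Mul(Add(Mul(4, 61, Add(-1, 61)), -54), Add(-1469, -1763)) = Mul(Add(Mul(4, 61, 60), -54), -3232) = Mul(Add(14640, -54), -3232) = Mul(14586, -3232) = -47141952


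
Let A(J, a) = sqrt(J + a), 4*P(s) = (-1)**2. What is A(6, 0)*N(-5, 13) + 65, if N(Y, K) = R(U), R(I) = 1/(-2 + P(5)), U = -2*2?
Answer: 65 - 4*sqrt(6)/7 ≈ 63.600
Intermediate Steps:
P(s) = 1/4 (P(s) = (1/4)*(-1)**2 = (1/4)*1 = 1/4)
U = -4
R(I) = -4/7 (R(I) = 1/(-2 + 1/4) = 1/(-7/4) = -4/7)
N(Y, K) = -4/7
A(6, 0)*N(-5, 13) + 65 = sqrt(6 + 0)*(-4/7) + 65 = sqrt(6)*(-4/7) + 65 = -4*sqrt(6)/7 + 65 = 65 - 4*sqrt(6)/7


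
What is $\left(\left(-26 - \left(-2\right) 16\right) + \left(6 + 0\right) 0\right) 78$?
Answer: $468$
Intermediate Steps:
$\left(\left(-26 - \left(-2\right) 16\right) + \left(6 + 0\right) 0\right) 78 = \left(\left(-26 - -32\right) + 6 \cdot 0\right) 78 = \left(\left(-26 + 32\right) + 0\right) 78 = \left(6 + 0\right) 78 = 6 \cdot 78 = 468$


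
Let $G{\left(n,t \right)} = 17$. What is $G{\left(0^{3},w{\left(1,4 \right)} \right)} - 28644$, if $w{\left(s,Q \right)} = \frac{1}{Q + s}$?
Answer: $-28627$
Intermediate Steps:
$G{\left(0^{3},w{\left(1,4 \right)} \right)} - 28644 = 17 - 28644 = -28627$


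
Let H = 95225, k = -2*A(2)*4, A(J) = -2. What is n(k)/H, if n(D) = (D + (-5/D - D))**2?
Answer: 1/975104 ≈ 1.0255e-6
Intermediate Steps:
k = 16 (k = -2*(-2)*4 = 4*4 = 16)
n(D) = 25/D**2 (n(D) = (D + (-D - 5/D))**2 = (-5/D)**2 = 25/D**2)
n(k)/H = (25/16**2)/95225 = (25*(1/256))*(1/95225) = (25/256)*(1/95225) = 1/975104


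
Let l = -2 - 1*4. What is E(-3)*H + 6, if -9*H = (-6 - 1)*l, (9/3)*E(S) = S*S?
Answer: -8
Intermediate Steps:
l = -6 (l = -2 - 4 = -6)
E(S) = S²/3 (E(S) = (S*S)/3 = S²/3)
H = -14/3 (H = -(-6 - 1)*(-6)/9 = -(-7)*(-6)/9 = -⅑*42 = -14/3 ≈ -4.6667)
E(-3)*H + 6 = ((⅓)*(-3)²)*(-14/3) + 6 = ((⅓)*9)*(-14/3) + 6 = 3*(-14/3) + 6 = -14 + 6 = -8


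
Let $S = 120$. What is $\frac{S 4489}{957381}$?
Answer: $\frac{179560}{319127} \approx 0.56266$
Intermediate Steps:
$\frac{S 4489}{957381} = \frac{120 \cdot 4489}{957381} = 538680 \cdot \frac{1}{957381} = \frac{179560}{319127}$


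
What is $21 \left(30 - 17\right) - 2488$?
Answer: $-2215$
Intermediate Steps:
$21 \left(30 - 17\right) - 2488 = 21 \cdot 13 - 2488 = 273 - 2488 = -2215$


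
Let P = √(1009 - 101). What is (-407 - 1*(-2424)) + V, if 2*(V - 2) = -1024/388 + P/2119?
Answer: 195715/97 + √227/2119 ≈ 2017.7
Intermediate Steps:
P = 2*√227 (P = √908 = 2*√227 ≈ 30.133)
V = 66/97 + √227/2119 (V = 2 + (-1024/388 + (2*√227)/2119)/2 = 2 + (-1024*1/388 + (2*√227)*(1/2119))/2 = 2 + (-256/97 + 2*√227/2119)/2 = 2 + (-128/97 + √227/2119) = 66/97 + √227/2119 ≈ 0.68752)
(-407 - 1*(-2424)) + V = (-407 - 1*(-2424)) + (66/97 + √227/2119) = (-407 + 2424) + (66/97 + √227/2119) = 2017 + (66/97 + √227/2119) = 195715/97 + √227/2119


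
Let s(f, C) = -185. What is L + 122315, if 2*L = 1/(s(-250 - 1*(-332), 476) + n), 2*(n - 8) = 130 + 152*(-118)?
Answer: 2221240399/18160 ≈ 1.2232e+5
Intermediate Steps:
n = -8895 (n = 8 + (130 + 152*(-118))/2 = 8 + (130 - 17936)/2 = 8 + (½)*(-17806) = 8 - 8903 = -8895)
L = -1/18160 (L = 1/(2*(-185 - 8895)) = (½)/(-9080) = (½)*(-1/9080) = -1/18160 ≈ -5.5066e-5)
L + 122315 = -1/18160 + 122315 = 2221240399/18160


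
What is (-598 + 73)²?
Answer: 275625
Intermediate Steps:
(-598 + 73)² = (-525)² = 275625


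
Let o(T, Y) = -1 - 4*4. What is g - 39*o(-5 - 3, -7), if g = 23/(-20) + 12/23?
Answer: 304691/460 ≈ 662.37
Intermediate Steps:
o(T, Y) = -17 (o(T, Y) = -1 - 16 = -17)
g = -289/460 (g = 23*(-1/20) + 12*(1/23) = -23/20 + 12/23 = -289/460 ≈ -0.62826)
g - 39*o(-5 - 3, -7) = -289/460 - 39*(-17) = -289/460 + 663 = 304691/460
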